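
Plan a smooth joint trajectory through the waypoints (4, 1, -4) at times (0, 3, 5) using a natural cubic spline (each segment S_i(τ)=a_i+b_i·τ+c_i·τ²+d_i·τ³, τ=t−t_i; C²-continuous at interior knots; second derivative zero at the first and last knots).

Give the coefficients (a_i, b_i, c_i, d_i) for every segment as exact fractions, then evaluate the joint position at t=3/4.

Δ: Δ0=-1, Δ1=-5/2
row 1: diag=10, rhs=-9; c'=1/5, d'=-9/10
back: M1=-9/10
M: M0=0, M1=-9/10, M2=0
seg 0: a=4, c=M0/2=0, d=(M1−M0)/(6·3)=-1/20, b=Δ0−h0·(2M0+M1)/6=-11/20
seg 1: a=1, c=M1/2=-9/20, d=(M2−M1)/(6·2)=3/40, b=Δ1−h1·(2M1+M2)/6=-19/10
t_q=3/4 → seg 0, τ=3/4; S=4+-11/20·τ+0·τ²+-1/20·τ³=913/256

  seg 0: a=4 b=-11/20 c=0 d=-1/20
  seg 1: a=1 b=-19/10 c=-9/20 d=3/40
S(3/4) = 913/256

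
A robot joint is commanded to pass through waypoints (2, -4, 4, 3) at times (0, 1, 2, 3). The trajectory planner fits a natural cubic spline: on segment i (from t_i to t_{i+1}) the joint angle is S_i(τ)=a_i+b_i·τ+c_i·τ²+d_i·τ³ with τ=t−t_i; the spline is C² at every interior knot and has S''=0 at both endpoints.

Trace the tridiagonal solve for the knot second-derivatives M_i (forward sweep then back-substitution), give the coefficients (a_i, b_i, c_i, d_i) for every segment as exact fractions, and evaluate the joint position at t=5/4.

  seg 0: a=2 b=-31/3 c=0 d=13/3
  seg 1: a=-4 b=8/3 c=13 d=-23/3
  seg 2: a=4 b=17/3 c=-10 d=10/3
S(5/4) = -169/64

Δ: Δ0=-6, Δ1=8, Δ2=-1
row 1: diag=4, rhs=84; c'=1/4, d'=21
row 2: denom=4−1·1/4=15/4; d'=(-54−1·21)/(15/4)=-20
back: M2=-20
back: M1=21−1/4·-20=26
M: M0=0, M1=26, M2=-20, M3=0
seg 0: a=2, c=M0/2=0, d=(M1−M0)/(6·1)=13/3, b=Δ0−h0·(2M0+M1)/6=-31/3
seg 1: a=-4, c=M1/2=13, d=(M2−M1)/(6·1)=-23/3, b=Δ1−h1·(2M1+M2)/6=8/3
seg 2: a=4, c=M2/2=-10, d=(M3−M2)/(6·1)=10/3, b=Δ2−h2·(2M2+M3)/6=17/3
t_q=5/4 → seg 1, τ=1/4; S=-4+8/3·τ+13·τ²+-23/3·τ³=-169/64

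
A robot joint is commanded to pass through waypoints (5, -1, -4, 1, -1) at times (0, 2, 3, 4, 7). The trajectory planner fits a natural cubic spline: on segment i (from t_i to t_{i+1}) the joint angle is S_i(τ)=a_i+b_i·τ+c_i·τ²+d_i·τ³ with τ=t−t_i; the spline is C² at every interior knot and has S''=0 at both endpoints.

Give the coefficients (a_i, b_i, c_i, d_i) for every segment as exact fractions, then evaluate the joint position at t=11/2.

Δ: Δ0=-3, Δ1=-3, Δ2=5, Δ3=-2/3
row 1: diag=6, rhs=0; c'=1/6, d'=0
row 2: denom=4−1·1/6=23/6; d'=(48−1·0)/(23/6)=288/23
row 3: denom=8−1·6/23=178/23; d'=(-34−1·288/23)/(178/23)=-535/89
back: M3=-535/89
back: M2=288/23−6/23·-535/89=1254/89
back: M1=0−1/6·1254/89=-209/89
M: M0=0, M1=-209/89, M2=1254/89, M3=-535/89, M4=0
seg 0: a=5, c=M0/2=0, d=(M1−M0)/(6·2)=-209/1068, b=Δ0−h0·(2M0+M1)/6=-592/267
seg 1: a=-1, c=M1/2=-209/178, d=(M2−M1)/(6·1)=1463/534, b=Δ1−h1·(2M1+M2)/6=-1219/267
seg 2: a=-4, c=M2/2=627/89, d=(M3−M2)/(6·1)=-1789/534, b=Δ2−h2·(2M2+M3)/6=697/534
seg 3: a=1, c=M3/2=-535/178, d=(M4−M3)/(6·3)=535/1602, b=Δ3−h3·(2M3+M4)/6=1427/267
t_q=11/2 → seg 3, τ=3/2; S=1+1427/267·τ+-535/178·τ²+535/1602·τ³=4815/1424

  seg 0: a=5 b=-592/267 c=0 d=-209/1068
  seg 1: a=-1 b=-1219/267 c=-209/178 d=1463/534
  seg 2: a=-4 b=697/534 c=627/89 d=-1789/534
  seg 3: a=1 b=1427/267 c=-535/178 d=535/1602
S(11/2) = 4815/1424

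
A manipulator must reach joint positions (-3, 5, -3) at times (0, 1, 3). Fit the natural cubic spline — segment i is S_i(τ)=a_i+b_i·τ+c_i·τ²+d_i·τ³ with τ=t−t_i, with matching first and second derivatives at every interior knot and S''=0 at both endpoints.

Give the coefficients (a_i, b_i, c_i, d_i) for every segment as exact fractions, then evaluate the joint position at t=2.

  seg 0: a=-3 b=10 c=0 d=-2
  seg 1: a=5 b=4 c=-6 d=1
S(2) = 4

Δ: Δ0=8, Δ1=-4
row 1: diag=6, rhs=-72; c'=1/3, d'=-12
back: M1=-12
M: M0=0, M1=-12, M2=0
seg 0: a=-3, c=M0/2=0, d=(M1−M0)/(6·1)=-2, b=Δ0−h0·(2M0+M1)/6=10
seg 1: a=5, c=M1/2=-6, d=(M2−M1)/(6·2)=1, b=Δ1−h1·(2M1+M2)/6=4
t_q=2 → seg 1, τ=1; S=5+4·τ+-6·τ²+1·τ³=4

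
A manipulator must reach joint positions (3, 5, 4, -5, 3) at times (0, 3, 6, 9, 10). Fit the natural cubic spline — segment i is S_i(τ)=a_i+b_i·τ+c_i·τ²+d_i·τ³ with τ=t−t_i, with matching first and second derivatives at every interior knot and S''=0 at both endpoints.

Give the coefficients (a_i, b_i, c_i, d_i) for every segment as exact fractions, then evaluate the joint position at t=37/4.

  seg 0: a=3 b=35/81 c=0 d=19/729
  seg 1: a=5 b=92/81 c=19/81 d=-176/729
  seg 2: a=4 b=-322/81 c=-157/81 d=550/729
  seg 3: a=-5 b=386/81 c=131/27 d=-131/81
S(37/4) = -6101/1728

Δ: Δ0=2/3, Δ1=-1/3, Δ2=-3, Δ3=8
row 1: diag=12, rhs=-6; c'=1/4, d'=-1/2
row 2: denom=12−3·1/4=45/4; d'=(-16−3·-1/2)/(45/4)=-58/45
row 3: denom=8−3·4/15=36/5; d'=(66−3·-58/45)/(36/5)=262/27
back: M3=262/27
back: M2=-58/45−4/15·262/27=-314/81
back: M1=-1/2−1/4·-314/81=38/81
M: M0=0, M1=38/81, M2=-314/81, M3=262/27, M4=0
seg 0: a=3, c=M0/2=0, d=(M1−M0)/(6·3)=19/729, b=Δ0−h0·(2M0+M1)/6=35/81
seg 1: a=5, c=M1/2=19/81, d=(M2−M1)/(6·3)=-176/729, b=Δ1−h1·(2M1+M2)/6=92/81
seg 2: a=4, c=M2/2=-157/81, d=(M3−M2)/(6·3)=550/729, b=Δ2−h2·(2M2+M3)/6=-322/81
seg 3: a=-5, c=M3/2=131/27, d=(M4−M3)/(6·1)=-131/81, b=Δ3−h3·(2M3+M4)/6=386/81
t_q=37/4 → seg 3, τ=1/4; S=-5+386/81·τ+131/27·τ²+-131/81·τ³=-6101/1728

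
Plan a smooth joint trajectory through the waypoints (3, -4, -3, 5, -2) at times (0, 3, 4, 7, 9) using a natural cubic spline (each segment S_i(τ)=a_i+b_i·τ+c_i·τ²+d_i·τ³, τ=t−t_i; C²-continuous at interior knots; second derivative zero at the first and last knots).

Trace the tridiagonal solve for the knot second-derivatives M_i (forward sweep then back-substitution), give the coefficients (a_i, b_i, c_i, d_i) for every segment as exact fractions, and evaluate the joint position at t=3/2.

Δ: Δ0=-7/3, Δ1=1, Δ2=8/3, Δ3=-7/2
row 1: diag=8, rhs=20; c'=1/8, d'=5/2
row 2: denom=8−1·1/8=63/8; d'=(10−1·5/2)/(63/8)=20/21
row 3: denom=10−3·8/21=62/7; d'=(-37−3·20/21)/(62/7)=-9/2
back: M3=-9/2
back: M2=20/21−8/21·-9/2=8/3
back: M1=5/2−1/8·8/3=13/6
M: M0=0, M1=13/6, M2=8/3, M3=-9/2, M4=0
seg 0: a=3, c=M0/2=0, d=(M1−M0)/(6·3)=13/108, b=Δ0−h0·(2M0+M1)/6=-41/12
seg 1: a=-4, c=M1/2=13/12, d=(M2−M1)/(6·1)=1/12, b=Δ1−h1·(2M1+M2)/6=-1/6
seg 2: a=-3, c=M2/2=4/3, d=(M3−M2)/(6·3)=-43/108, b=Δ2−h2·(2M2+M3)/6=9/4
seg 3: a=5, c=M3/2=-9/4, d=(M4−M3)/(6·2)=3/8, b=Δ3−h3·(2M3+M4)/6=-1/2
t_q=3/2 → seg 0, τ=3/2; S=3+-41/12·τ+0·τ²+13/108·τ³=-55/32

  seg 0: a=3 b=-41/12 c=0 d=13/108
  seg 1: a=-4 b=-1/6 c=13/12 d=1/12
  seg 2: a=-3 b=9/4 c=4/3 d=-43/108
  seg 3: a=5 b=-1/2 c=-9/4 d=3/8
S(3/2) = -55/32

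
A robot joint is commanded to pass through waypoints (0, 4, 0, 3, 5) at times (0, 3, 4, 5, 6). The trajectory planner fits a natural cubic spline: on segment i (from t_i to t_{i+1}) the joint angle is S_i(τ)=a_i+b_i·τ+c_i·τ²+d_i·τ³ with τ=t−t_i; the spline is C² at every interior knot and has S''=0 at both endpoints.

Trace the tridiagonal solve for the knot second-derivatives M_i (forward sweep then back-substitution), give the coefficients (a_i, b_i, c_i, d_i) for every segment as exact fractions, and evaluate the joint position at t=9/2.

  seg 0: a=0 b=1445/348 c=0 d=-109/348
  seg 1: a=4 b=-749/174 c=-327/116 d=1087/348
  seg 2: a=0 b=-199/348 c=190/29 d=-1037/348
  seg 3: a=3 b=625/174 c=-277/116 d=277/348
S(9/2) = 909/928

Δ: Δ0=4/3, Δ1=-4, Δ2=3, Δ3=2
row 1: diag=8, rhs=-32; c'=1/8, d'=-4
row 2: denom=4−1·1/8=31/8; d'=(42−1·-4)/(31/8)=368/31
row 3: denom=4−1·8/31=116/31; d'=(-6−1·368/31)/(116/31)=-277/58
back: M3=-277/58
back: M2=368/31−8/31·-277/58=380/29
back: M1=-4−1/8·380/29=-327/58
M: M0=0, M1=-327/58, M2=380/29, M3=-277/58, M4=0
seg 0: a=0, c=M0/2=0, d=(M1−M0)/(6·3)=-109/348, b=Δ0−h0·(2M0+M1)/6=1445/348
seg 1: a=4, c=M1/2=-327/116, d=(M2−M1)/(6·1)=1087/348, b=Δ1−h1·(2M1+M2)/6=-749/174
seg 2: a=0, c=M2/2=190/29, d=(M3−M2)/(6·1)=-1037/348, b=Δ2−h2·(2M2+M3)/6=-199/348
seg 3: a=3, c=M3/2=-277/116, d=(M4−M3)/(6·1)=277/348, b=Δ3−h3·(2M3+M4)/6=625/174
t_q=9/2 → seg 2, τ=1/2; S=0+-199/348·τ+190/29·τ²+-1037/348·τ³=909/928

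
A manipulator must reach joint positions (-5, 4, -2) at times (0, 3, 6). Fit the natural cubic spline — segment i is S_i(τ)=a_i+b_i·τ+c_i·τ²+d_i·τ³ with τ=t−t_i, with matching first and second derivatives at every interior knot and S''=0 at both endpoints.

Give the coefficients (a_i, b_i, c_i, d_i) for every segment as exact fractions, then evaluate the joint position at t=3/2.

  seg 0: a=-5 b=17/4 c=0 d=-5/36
  seg 1: a=4 b=1/2 c=-5/4 d=5/36
S(3/2) = 29/32

Δ: Δ0=3, Δ1=-2
row 1: diag=12, rhs=-30; c'=1/4, d'=-5/2
back: M1=-5/2
M: M0=0, M1=-5/2, M2=0
seg 0: a=-5, c=M0/2=0, d=(M1−M0)/(6·3)=-5/36, b=Δ0−h0·(2M0+M1)/6=17/4
seg 1: a=4, c=M1/2=-5/4, d=(M2−M1)/(6·3)=5/36, b=Δ1−h1·(2M1+M2)/6=1/2
t_q=3/2 → seg 0, τ=3/2; S=-5+17/4·τ+0·τ²+-5/36·τ³=29/32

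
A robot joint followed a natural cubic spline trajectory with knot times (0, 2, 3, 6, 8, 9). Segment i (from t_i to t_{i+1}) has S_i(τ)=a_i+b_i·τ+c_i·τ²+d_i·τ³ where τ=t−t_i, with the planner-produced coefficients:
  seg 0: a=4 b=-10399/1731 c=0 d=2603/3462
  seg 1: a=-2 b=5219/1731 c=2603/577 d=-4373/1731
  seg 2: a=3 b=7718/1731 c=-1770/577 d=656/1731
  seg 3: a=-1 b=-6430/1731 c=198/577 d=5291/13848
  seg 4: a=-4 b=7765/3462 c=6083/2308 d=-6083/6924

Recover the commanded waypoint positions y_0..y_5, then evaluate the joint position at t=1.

y_0 = S_0(0) = a_0 = 4
y_1 = S_1(0) = a_1 = -2
y_2 = S_2(0) = a_2 = 3
y_3 = S_3(0) = a_3 = -1
y_4 = S_4(0) = a_4 = -4
y_5 = S_4(1) = 0
t_q=1 is in segment 0 (τ=1); S_0(τ)=-1449/1154

y_0=4 y_1=-2 y_2=3 y_3=-1 y_4=-4 y_5=0
S(1) = -1449/1154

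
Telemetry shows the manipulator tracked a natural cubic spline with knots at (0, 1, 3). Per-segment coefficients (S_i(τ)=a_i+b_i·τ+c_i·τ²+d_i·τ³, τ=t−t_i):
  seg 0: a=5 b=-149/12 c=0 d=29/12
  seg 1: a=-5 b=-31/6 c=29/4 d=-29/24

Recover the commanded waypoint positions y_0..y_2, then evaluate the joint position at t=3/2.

y_0 = S_0(0) = a_0 = 5
y_1 = S_1(0) = a_1 = -5
y_2 = S_1(2) = 4
t_q=3/2 is in segment 1 (τ=1/2); S_1(τ)=-379/64

y_0=5 y_1=-5 y_2=4
S(3/2) = -379/64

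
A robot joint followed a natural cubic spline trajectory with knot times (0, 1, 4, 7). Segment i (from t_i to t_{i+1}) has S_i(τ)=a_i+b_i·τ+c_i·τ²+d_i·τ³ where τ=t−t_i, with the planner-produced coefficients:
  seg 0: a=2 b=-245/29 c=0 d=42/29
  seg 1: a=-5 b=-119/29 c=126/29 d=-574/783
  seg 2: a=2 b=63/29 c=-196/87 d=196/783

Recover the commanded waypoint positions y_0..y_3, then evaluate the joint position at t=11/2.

y_0=2 y_1=-5 y_2=2 y_3=-5
S(11/2) = 30/29

y_0 = S_0(0) = a_0 = 2
y_1 = S_1(0) = a_1 = -5
y_2 = S_2(0) = a_2 = 2
y_3 = S_2(3) = -5
t_q=11/2 is in segment 2 (τ=3/2); S_2(τ)=30/29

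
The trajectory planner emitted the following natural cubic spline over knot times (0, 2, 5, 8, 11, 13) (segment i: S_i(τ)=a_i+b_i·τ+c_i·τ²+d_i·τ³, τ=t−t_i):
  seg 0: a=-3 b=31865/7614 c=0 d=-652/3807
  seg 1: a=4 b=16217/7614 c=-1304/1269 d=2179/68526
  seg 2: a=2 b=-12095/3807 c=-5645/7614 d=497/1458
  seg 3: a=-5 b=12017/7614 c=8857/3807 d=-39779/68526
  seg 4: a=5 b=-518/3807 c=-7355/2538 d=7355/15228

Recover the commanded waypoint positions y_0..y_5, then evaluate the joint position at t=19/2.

y_0=-3 y_1=4 y_2=2 y_3=-5 y_4=5 y_5=-3
S(19/2) = 4351/6768

y_0 = S_0(0) = a_0 = -3
y_1 = S_1(0) = a_1 = 4
y_2 = S_2(0) = a_2 = 2
y_3 = S_3(0) = a_3 = -5
y_4 = S_4(0) = a_4 = 5
y_5 = S_4(2) = -3
t_q=19/2 is in segment 3 (τ=3/2); S_3(τ)=4351/6768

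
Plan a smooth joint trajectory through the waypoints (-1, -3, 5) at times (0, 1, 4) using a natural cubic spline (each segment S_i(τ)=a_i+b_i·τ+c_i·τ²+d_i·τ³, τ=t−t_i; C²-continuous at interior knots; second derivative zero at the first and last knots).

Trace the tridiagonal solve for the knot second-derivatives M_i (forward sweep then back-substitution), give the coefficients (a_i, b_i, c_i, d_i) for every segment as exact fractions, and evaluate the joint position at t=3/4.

Δ: Δ0=-2, Δ1=8/3
row 1: diag=8, rhs=28; c'=3/8, d'=7/2
back: M1=7/2
M: M0=0, M1=7/2, M2=0
seg 0: a=-1, c=M0/2=0, d=(M1−M0)/(6·1)=7/12, b=Δ0−h0·(2M0+M1)/6=-31/12
seg 1: a=-3, c=M1/2=7/4, d=(M2−M1)/(6·3)=-7/36, b=Δ1−h1·(2M1+M2)/6=-5/6
t_q=3/4 → seg 0, τ=3/4; S=-1+-31/12·τ+0·τ²+7/12·τ³=-689/256

  seg 0: a=-1 b=-31/12 c=0 d=7/12
  seg 1: a=-3 b=-5/6 c=7/4 d=-7/36
S(3/4) = -689/256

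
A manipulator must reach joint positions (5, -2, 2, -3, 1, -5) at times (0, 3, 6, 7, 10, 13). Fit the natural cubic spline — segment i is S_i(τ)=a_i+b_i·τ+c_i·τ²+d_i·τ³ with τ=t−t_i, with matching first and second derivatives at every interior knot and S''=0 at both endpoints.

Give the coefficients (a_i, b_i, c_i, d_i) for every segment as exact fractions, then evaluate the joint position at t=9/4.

Δ: Δ0=-7/3, Δ1=4/3, Δ2=-5, Δ3=4/3, Δ4=-2
row 1: diag=12, rhs=22; c'=1/4, d'=11/6
row 2: denom=8−3·1/4=29/4; d'=(-38−3·11/6)/(29/4)=-6
row 3: denom=8−1·4/29=228/29; d'=(38−1·-6)/(228/29)=319/57
row 4: denom=12−3·29/76=825/76; d'=(-20−3·319/57)/(825/76)=-932/275
back: M4=-932/275
back: M3=319/57−29/76·-932/275=5684/825
back: M2=-6−4/29·5684/825=-5734/825
back: M1=11/6−1/4·-5734/825=982/275
M: M0=0, M1=982/275, M2=-5734/825, M3=5684/825, M4=-932/275, M5=0
seg 0: a=5, c=M0/2=0, d=(M1−M0)/(6·3)=491/2475, b=Δ0−h0·(2M0+M1)/6=-3398/825
seg 1: a=-2, c=M1/2=491/275, d=(M2−M1)/(6·3)=-868/1485, b=Δ1−h1·(2M1+M2)/6=1021/825
seg 2: a=2, c=M2/2=-2867/825, d=(M3−M2)/(6·1)=173/75, b=Δ2−h2·(2M2+M3)/6=-3161/825
seg 3: a=-3, c=M3/2=2842/825, d=(M4−M3)/(6·3)=-848/1485, b=Δ3−h3·(2M3+M4)/6=-1062/275
seg 4: a=1, c=M4/2=-466/275, d=(M5−M4)/(6·3)=466/2475, b=Δ4−h4·(2M4+M5)/6=382/275
t_q=9/4 → seg 0, τ=9/4; S=5+-3398/825·τ+0·τ²+491/2475·τ³=-35333/17600

  seg 0: a=5 b=-3398/825 c=0 d=491/2475
  seg 1: a=-2 b=1021/825 c=491/275 d=-868/1485
  seg 2: a=2 b=-3161/825 c=-2867/825 d=173/75
  seg 3: a=-3 b=-1062/275 c=2842/825 d=-848/1485
  seg 4: a=1 b=382/275 c=-466/275 d=466/2475
S(9/4) = -35333/17600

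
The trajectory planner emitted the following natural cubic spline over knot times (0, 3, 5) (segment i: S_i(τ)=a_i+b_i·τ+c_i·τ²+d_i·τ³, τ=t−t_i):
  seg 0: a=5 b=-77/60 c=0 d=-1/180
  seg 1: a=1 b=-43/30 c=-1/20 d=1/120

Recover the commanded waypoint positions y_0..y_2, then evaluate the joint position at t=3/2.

y_0=5 y_1=1 y_2=-2
S(3/2) = 489/160

y_0 = S_0(0) = a_0 = 5
y_1 = S_1(0) = a_1 = 1
y_2 = S_1(2) = -2
t_q=3/2 is in segment 0 (τ=3/2); S_0(τ)=489/160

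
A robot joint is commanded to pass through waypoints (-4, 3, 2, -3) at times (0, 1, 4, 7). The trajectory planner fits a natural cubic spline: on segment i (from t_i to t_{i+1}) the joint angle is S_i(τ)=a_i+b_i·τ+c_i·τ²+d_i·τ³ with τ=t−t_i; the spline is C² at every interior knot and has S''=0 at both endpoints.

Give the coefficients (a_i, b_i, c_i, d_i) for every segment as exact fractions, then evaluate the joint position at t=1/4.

  seg 0: a=-4 b=231/29 c=0 d=-28/29
  seg 1: a=3 b=147/29 c=-84/29 d=286/783
  seg 2: a=2 b=-71/29 c=34/87 d=-34/783
S(1/4) = -939/464

Δ: Δ0=7, Δ1=-1/3, Δ2=-5/3
row 1: diag=8, rhs=-44; c'=3/8, d'=-11/2
row 2: denom=12−3·3/8=87/8; d'=(-8−3·-11/2)/(87/8)=68/87
back: M2=68/87
back: M1=-11/2−3/8·68/87=-168/29
M: M0=0, M1=-168/29, M2=68/87, M3=0
seg 0: a=-4, c=M0/2=0, d=(M1−M0)/(6·1)=-28/29, b=Δ0−h0·(2M0+M1)/6=231/29
seg 1: a=3, c=M1/2=-84/29, d=(M2−M1)/(6·3)=286/783, b=Δ1−h1·(2M1+M2)/6=147/29
seg 2: a=2, c=M2/2=34/87, d=(M3−M2)/(6·3)=-34/783, b=Δ2−h2·(2M2+M3)/6=-71/29
t_q=1/4 → seg 0, τ=1/4; S=-4+231/29·τ+0·τ²+-28/29·τ³=-939/464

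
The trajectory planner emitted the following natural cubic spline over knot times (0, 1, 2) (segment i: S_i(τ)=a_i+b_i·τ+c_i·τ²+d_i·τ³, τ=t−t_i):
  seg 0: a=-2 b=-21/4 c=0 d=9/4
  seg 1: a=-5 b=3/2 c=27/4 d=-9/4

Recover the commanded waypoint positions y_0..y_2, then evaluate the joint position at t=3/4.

y_0=-2 y_1=-5 y_2=1
S(3/4) = -1277/256

y_0 = S_0(0) = a_0 = -2
y_1 = S_1(0) = a_1 = -5
y_2 = S_1(1) = 1
t_q=3/4 is in segment 0 (τ=3/4); S_0(τ)=-1277/256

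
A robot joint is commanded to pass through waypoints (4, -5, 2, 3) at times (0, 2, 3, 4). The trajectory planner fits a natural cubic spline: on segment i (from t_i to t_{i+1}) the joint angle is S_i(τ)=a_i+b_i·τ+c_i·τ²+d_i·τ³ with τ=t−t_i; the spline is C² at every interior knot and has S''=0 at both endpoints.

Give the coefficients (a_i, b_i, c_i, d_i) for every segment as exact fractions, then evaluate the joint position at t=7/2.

Δ: Δ0=-9/2, Δ1=7, Δ2=1
row 1: diag=6, rhs=69; c'=1/6, d'=23/2
row 2: denom=4−1·1/6=23/6; d'=(-36−1·23/2)/(23/6)=-285/23
back: M2=-285/23
back: M1=23/2−1/6·-285/23=312/23
M: M0=0, M1=312/23, M2=-285/23, M3=0
seg 0: a=4, c=M0/2=0, d=(M1−M0)/(6·2)=26/23, b=Δ0−h0·(2M0+M1)/6=-415/46
seg 1: a=-5, c=M1/2=156/23, d=(M2−M1)/(6·1)=-199/46, b=Δ1−h1·(2M1+M2)/6=209/46
seg 2: a=2, c=M2/2=-285/46, d=(M3−M2)/(6·1)=95/46, b=Δ2−h2·(2M2+M3)/6=118/23
t_q=7/2 → seg 2, τ=1/2; S=2+118/23·τ+-285/46·τ²+95/46·τ³=1205/368

  seg 0: a=4 b=-415/46 c=0 d=26/23
  seg 1: a=-5 b=209/46 c=156/23 d=-199/46
  seg 2: a=2 b=118/23 c=-285/46 d=95/46
S(7/2) = 1205/368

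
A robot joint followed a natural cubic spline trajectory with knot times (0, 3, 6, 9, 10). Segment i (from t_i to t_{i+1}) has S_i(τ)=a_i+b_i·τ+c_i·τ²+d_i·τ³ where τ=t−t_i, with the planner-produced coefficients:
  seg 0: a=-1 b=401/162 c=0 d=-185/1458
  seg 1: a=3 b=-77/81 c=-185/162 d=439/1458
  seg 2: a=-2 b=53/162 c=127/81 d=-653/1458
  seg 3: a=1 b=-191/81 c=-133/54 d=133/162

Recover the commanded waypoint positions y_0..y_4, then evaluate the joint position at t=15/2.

y_0=-1 y_1=3 y_2=-2 y_3=1 y_4=-3
S(15/2) = 73/144

y_0 = S_0(0) = a_0 = -1
y_1 = S_1(0) = a_1 = 3
y_2 = S_2(0) = a_2 = -2
y_3 = S_3(0) = a_3 = 1
y_4 = S_3(1) = -3
t_q=15/2 is in segment 2 (τ=3/2); S_2(τ)=73/144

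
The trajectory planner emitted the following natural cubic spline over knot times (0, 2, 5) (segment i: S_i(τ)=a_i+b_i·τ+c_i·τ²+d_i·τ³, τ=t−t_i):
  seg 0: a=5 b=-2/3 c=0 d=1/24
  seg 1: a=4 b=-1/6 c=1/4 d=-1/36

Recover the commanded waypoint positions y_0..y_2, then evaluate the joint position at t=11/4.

y_0 = S_0(0) = a_0 = 5
y_1 = S_1(0) = a_1 = 4
y_2 = S_1(3) = 5
t_q=11/4 is in segment 1 (τ=3/4); S_1(τ)=1025/256

y_0=5 y_1=4 y_2=5
S(11/4) = 1025/256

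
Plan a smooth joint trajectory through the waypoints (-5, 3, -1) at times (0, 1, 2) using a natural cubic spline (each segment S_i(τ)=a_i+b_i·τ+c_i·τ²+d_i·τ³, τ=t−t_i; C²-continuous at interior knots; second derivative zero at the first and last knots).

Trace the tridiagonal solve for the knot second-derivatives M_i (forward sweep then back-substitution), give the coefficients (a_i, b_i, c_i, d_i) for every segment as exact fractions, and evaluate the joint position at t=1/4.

Δ: Δ0=8, Δ1=-4
row 1: diag=4, rhs=-72; c'=1/4, d'=-18
back: M1=-18
M: M0=0, M1=-18, M2=0
seg 0: a=-5, c=M0/2=0, d=(M1−M0)/(6·1)=-3, b=Δ0−h0·(2M0+M1)/6=11
seg 1: a=3, c=M1/2=-9, d=(M2−M1)/(6·1)=3, b=Δ1−h1·(2M1+M2)/6=2
t_q=1/4 → seg 0, τ=1/4; S=-5+11·τ+0·τ²+-3·τ³=-147/64

  seg 0: a=-5 b=11 c=0 d=-3
  seg 1: a=3 b=2 c=-9 d=3
S(1/4) = -147/64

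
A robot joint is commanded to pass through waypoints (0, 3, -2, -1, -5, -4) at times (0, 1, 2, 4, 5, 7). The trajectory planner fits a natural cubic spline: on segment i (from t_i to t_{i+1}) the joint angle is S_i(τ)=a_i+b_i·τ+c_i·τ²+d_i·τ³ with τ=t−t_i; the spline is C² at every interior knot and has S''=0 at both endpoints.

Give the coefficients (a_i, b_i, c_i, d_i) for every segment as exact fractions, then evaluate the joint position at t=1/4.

Δ: Δ0=3, Δ1=-5, Δ2=1/2, Δ3=-4, Δ4=1/2
row 1: diag=4, rhs=-48; c'=1/4, d'=-12
row 2: denom=6−1·1/4=23/4; d'=(33−1·-12)/(23/4)=180/23
row 3: denom=6−2·8/23=122/23; d'=(-27−2·180/23)/(122/23)=-981/122
row 4: denom=6−1·23/122=709/122; d'=(27−1·-981/122)/(709/122)=4275/709
back: M4=4275/709
back: M3=-981/122−23/122·4275/709=-6507/709
back: M2=180/23−8/23·-6507/709=7812/709
back: M1=-12−1/4·7812/709=-10461/709
M: M0=0, M1=-10461/709, M2=7812/709, M3=-6507/709, M4=4275/709, M5=0
seg 0: a=0, c=M0/2=0, d=(M1−M0)/(6·1)=-3487/1418, b=Δ0−h0·(2M0+M1)/6=7741/1418
seg 1: a=3, c=M1/2=-10461/1418, d=(M2−M1)/(6·1)=6091/1418, b=Δ1−h1·(2M1+M2)/6=-1360/709
seg 2: a=-2, c=M2/2=3906/709, d=(M3−M2)/(6·2)=-4773/2836, b=Δ2−h2·(2M2+M3)/6=-5369/1418
seg 3: a=-1, c=M3/2=-6507/1418, d=(M4−M3)/(6·1)=1797/709, b=Δ3−h3·(2M3+M4)/6=-2759/1418
seg 4: a=-5, c=M4/2=4275/1418, d=(M5−M4)/(6·2)=-1425/2836, b=Δ4−h4·(2M4+M5)/6=-4991/1418
t_q=1/4 → seg 0, τ=1/4; S=0+7741/1418·τ+0·τ²+-3487/1418·τ³=120369/90752

  seg 0: a=0 b=7741/1418 c=0 d=-3487/1418
  seg 1: a=3 b=-1360/709 c=-10461/1418 d=6091/1418
  seg 2: a=-2 b=-5369/1418 c=3906/709 d=-4773/2836
  seg 3: a=-1 b=-2759/1418 c=-6507/1418 d=1797/709
  seg 4: a=-5 b=-4991/1418 c=4275/1418 d=-1425/2836
S(1/4) = 120369/90752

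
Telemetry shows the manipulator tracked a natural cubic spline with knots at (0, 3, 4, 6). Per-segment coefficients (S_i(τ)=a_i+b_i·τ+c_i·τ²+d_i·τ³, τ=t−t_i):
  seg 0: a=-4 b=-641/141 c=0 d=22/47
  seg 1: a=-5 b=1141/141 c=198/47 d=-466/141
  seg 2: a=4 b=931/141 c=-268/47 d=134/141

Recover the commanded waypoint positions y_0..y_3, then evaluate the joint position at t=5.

y_0=-4 y_1=-5 y_2=4 y_3=2
S(5) = 275/47

y_0 = S_0(0) = a_0 = -4
y_1 = S_1(0) = a_1 = -5
y_2 = S_2(0) = a_2 = 4
y_3 = S_2(2) = 2
t_q=5 is in segment 2 (τ=1); S_2(τ)=275/47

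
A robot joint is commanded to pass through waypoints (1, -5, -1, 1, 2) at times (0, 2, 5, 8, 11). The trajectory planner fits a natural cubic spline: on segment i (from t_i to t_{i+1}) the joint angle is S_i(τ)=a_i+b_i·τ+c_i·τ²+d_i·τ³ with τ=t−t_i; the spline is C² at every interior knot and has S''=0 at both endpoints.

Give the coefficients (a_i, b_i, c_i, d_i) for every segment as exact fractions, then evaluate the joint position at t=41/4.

  seg 0: a=1 b=-823/207 c=0 d=101/414
  seg 1: a=-5 b=-217/207 c=101/69 d=-416/1863
  seg 2: a=-1 b=353/207 c=-113/207 d=124/1863
  seg 3: a=1 b=47/207 c=11/207 d=-11/1863
S(41/4) = 2521/1472

Δ: Δ0=-3, Δ1=4/3, Δ2=2/3, Δ3=1/3
row 1: diag=10, rhs=26; c'=3/10, d'=13/5
row 2: denom=12−3·3/10=111/10; d'=(-4−3·13/5)/(111/10)=-118/111
row 3: denom=12−3·10/37=414/37; d'=(-2−3·-118/111)/(414/37)=22/207
back: M3=22/207
back: M2=-118/111−10/37·22/207=-226/207
back: M1=13/5−3/10·-226/207=202/69
M: M0=0, M1=202/69, M2=-226/207, M3=22/207, M4=0
seg 0: a=1, c=M0/2=0, d=(M1−M0)/(6·2)=101/414, b=Δ0−h0·(2M0+M1)/6=-823/207
seg 1: a=-5, c=M1/2=101/69, d=(M2−M1)/(6·3)=-416/1863, b=Δ1−h1·(2M1+M2)/6=-217/207
seg 2: a=-1, c=M2/2=-113/207, d=(M3−M2)/(6·3)=124/1863, b=Δ2−h2·(2M2+M3)/6=353/207
seg 3: a=1, c=M3/2=11/207, d=(M4−M3)/(6·3)=-11/1863, b=Δ3−h3·(2M3+M4)/6=47/207
t_q=41/4 → seg 3, τ=9/4; S=1+47/207·τ+11/207·τ²+-11/1863·τ³=2521/1472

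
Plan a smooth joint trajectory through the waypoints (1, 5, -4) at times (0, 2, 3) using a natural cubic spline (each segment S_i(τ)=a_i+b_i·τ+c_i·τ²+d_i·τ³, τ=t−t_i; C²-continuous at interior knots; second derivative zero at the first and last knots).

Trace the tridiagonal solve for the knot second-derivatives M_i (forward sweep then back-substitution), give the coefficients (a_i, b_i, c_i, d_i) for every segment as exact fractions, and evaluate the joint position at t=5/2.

  seg 0: a=1 b=17/3 c=0 d=-11/12
  seg 1: a=5 b=-16/3 c=-11/2 d=11/6
S(5/2) = 19/16

Δ: Δ0=2, Δ1=-9
row 1: diag=6, rhs=-66; c'=1/6, d'=-11
back: M1=-11
M: M0=0, M1=-11, M2=0
seg 0: a=1, c=M0/2=0, d=(M1−M0)/(6·2)=-11/12, b=Δ0−h0·(2M0+M1)/6=17/3
seg 1: a=5, c=M1/2=-11/2, d=(M2−M1)/(6·1)=11/6, b=Δ1−h1·(2M1+M2)/6=-16/3
t_q=5/2 → seg 1, τ=1/2; S=5+-16/3·τ+-11/2·τ²+11/6·τ³=19/16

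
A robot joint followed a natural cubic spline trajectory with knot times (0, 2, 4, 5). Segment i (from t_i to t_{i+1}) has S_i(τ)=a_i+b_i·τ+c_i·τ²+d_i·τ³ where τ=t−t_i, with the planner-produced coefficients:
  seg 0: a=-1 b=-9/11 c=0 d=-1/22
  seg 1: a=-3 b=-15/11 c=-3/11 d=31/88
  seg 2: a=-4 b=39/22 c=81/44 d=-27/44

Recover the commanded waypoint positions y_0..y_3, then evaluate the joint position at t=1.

y_0 = S_0(0) = a_0 = -1
y_1 = S_1(0) = a_1 = -3
y_2 = S_2(0) = a_2 = -4
y_3 = S_2(1) = -1
t_q=1 is in segment 0 (τ=1); S_0(τ)=-41/22

y_0=-1 y_1=-3 y_2=-4 y_3=-1
S(1) = -41/22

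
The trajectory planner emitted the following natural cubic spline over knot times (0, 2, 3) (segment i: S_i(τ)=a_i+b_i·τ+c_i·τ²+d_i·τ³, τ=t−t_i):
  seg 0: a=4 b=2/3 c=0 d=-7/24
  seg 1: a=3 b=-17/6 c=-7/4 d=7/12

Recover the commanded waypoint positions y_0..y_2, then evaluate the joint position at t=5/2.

y_0 = S_0(0) = a_0 = 4
y_1 = S_1(0) = a_1 = 3
y_2 = S_1(1) = -1
t_q=5/2 is in segment 1 (τ=1/2); S_1(τ)=39/32

y_0=4 y_1=3 y_2=-1
S(5/2) = 39/32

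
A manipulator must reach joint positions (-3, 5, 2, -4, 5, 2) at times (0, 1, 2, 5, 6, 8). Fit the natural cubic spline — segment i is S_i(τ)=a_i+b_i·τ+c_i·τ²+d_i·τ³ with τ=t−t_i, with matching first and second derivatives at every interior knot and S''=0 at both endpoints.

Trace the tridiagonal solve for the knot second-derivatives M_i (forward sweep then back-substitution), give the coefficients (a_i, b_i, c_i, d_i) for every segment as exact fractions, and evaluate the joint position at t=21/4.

Δ: Δ0=8, Δ1=-3, Δ2=-2, Δ3=9, Δ4=-3/2
row 1: diag=4, rhs=-66; c'=1/4, d'=-33/2
row 2: denom=8−1·1/4=31/4; d'=(6−1·-33/2)/(31/4)=90/31
row 3: denom=8−3·12/31=212/31; d'=(66−3·90/31)/(212/31)=444/53
row 4: denom=6−1·31/212=1241/212; d'=(-63−1·444/53)/(1241/212)=-15132/1241
back: M4=-15132/1241
back: M3=444/53−31/212·-15132/1241=12609/1241
back: M2=90/31−12/31·12609/1241=-1278/1241
back: M1=-33/2−1/4·-1278/1241=-20157/1241
M: M0=0, M1=-20157/1241, M2=-1278/1241, M3=12609/1241, M4=-15132/1241, M5=0
seg 0: a=-3, c=M0/2=0, d=(M1−M0)/(6·1)=-6719/2482, b=Δ0−h0·(2M0+M1)/6=26575/2482
seg 1: a=5, c=M1/2=-20157/2482, d=(M2−M1)/(6·1)=6293/2482, b=Δ1−h1·(2M1+M2)/6=3209/1241
seg 2: a=2, c=M2/2=-639/1241, d=(M3−M2)/(6·3)=1543/2482, b=Δ2−h2·(2M2+M3)/6=-15017/2482
seg 3: a=-4, c=M3/2=12609/2482, d=(M4−M3)/(6·1)=-9247/2482, b=Δ3−h3·(2M3+M4)/6=9488/1241
seg 4: a=5, c=M4/2=-7566/1241, d=(M5−M4)/(6·2)=1261/1241, b=Δ4−h4·(2M4+M5)/6=16453/2482
t_q=21/4 → seg 3, τ=1/4; S=-4+9488/1241·τ+12609/2482·τ²+-9247/2482·τ³=-290587/158848

  seg 0: a=-3 b=26575/2482 c=0 d=-6719/2482
  seg 1: a=5 b=3209/1241 c=-20157/2482 d=6293/2482
  seg 2: a=2 b=-15017/2482 c=-639/1241 d=1543/2482
  seg 3: a=-4 b=9488/1241 c=12609/2482 d=-9247/2482
  seg 4: a=5 b=16453/2482 c=-7566/1241 d=1261/1241
S(21/4) = -290587/158848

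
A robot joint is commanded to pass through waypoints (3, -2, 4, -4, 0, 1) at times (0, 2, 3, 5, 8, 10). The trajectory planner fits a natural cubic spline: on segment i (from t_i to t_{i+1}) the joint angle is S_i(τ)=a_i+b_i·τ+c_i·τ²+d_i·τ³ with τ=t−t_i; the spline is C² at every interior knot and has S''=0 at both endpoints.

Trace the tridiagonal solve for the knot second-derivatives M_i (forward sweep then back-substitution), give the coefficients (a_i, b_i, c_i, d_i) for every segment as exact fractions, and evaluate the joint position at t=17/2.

  seg 0: a=3 b=-108047/17670 c=0 d=7984/8835
  seg 1: a=-2 b=83569/17670 c=15968/2945 d=-73357/17670
  seg 2: a=4 b=27557/8835 c=-41421/5890 d=30683/17670
  seg 3: a=-4 b=-36871/8835 c=3989/1178 d=-27401/53010
  seg 4: a=0 b=38659/17670 c=-3728/2945 d=1864/8835
S(17/2) = 9469/11780

Δ: Δ0=-5/2, Δ1=6, Δ2=-4, Δ3=4/3, Δ4=1/2
row 1: diag=6, rhs=51; c'=1/6, d'=17/2
row 2: denom=6−1·1/6=35/6; d'=(-60−1·17/2)/(35/6)=-411/35
row 3: denom=10−2·12/35=326/35; d'=(32−2·-411/35)/(326/35)=971/163
row 4: denom=10−3·105/326=2945/326; d'=(-5−3·971/163)/(2945/326)=-7456/2945
back: M4=-7456/2945
back: M3=971/163−105/326·-7456/2945=3989/589
back: M2=-411/35−12/35·3989/589=-41421/2945
back: M1=17/2−1/6·-41421/2945=31936/2945
M: M0=0, M1=31936/2945, M2=-41421/2945, M3=3989/589, M4=-7456/2945, M5=0
seg 0: a=3, c=M0/2=0, d=(M1−M0)/(6·2)=7984/8835, b=Δ0−h0·(2M0+M1)/6=-108047/17670
seg 1: a=-2, c=M1/2=15968/2945, d=(M2−M1)/(6·1)=-73357/17670, b=Δ1−h1·(2M1+M2)/6=83569/17670
seg 2: a=4, c=M2/2=-41421/5890, d=(M3−M2)/(6·2)=30683/17670, b=Δ2−h2·(2M2+M3)/6=27557/8835
seg 3: a=-4, c=M3/2=3989/1178, d=(M4−M3)/(6·3)=-27401/53010, b=Δ3−h3·(2M3+M4)/6=-36871/8835
seg 4: a=0, c=M4/2=-3728/2945, d=(M5−M4)/(6·2)=1864/8835, b=Δ4−h4·(2M4+M5)/6=38659/17670
t_q=17/2 → seg 4, τ=1/2; S=0+38659/17670·τ+-3728/2945·τ²+1864/8835·τ³=9469/11780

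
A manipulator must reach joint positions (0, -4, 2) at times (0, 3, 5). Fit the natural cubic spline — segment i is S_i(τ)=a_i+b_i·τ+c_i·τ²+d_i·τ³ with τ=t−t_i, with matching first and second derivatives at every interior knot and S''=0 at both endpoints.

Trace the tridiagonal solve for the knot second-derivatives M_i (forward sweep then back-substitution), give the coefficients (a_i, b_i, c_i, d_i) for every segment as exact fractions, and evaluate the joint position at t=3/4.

  seg 0: a=0 b=-79/30 c=0 d=13/90
  seg 1: a=-4 b=19/15 c=13/10 d=-13/60
S(3/4) = -245/128

Δ: Δ0=-4/3, Δ1=3
row 1: diag=10, rhs=26; c'=1/5, d'=13/5
back: M1=13/5
M: M0=0, M1=13/5, M2=0
seg 0: a=0, c=M0/2=0, d=(M1−M0)/(6·3)=13/90, b=Δ0−h0·(2M0+M1)/6=-79/30
seg 1: a=-4, c=M1/2=13/10, d=(M2−M1)/(6·2)=-13/60, b=Δ1−h1·(2M1+M2)/6=19/15
t_q=3/4 → seg 0, τ=3/4; S=0+-79/30·τ+0·τ²+13/90·τ³=-245/128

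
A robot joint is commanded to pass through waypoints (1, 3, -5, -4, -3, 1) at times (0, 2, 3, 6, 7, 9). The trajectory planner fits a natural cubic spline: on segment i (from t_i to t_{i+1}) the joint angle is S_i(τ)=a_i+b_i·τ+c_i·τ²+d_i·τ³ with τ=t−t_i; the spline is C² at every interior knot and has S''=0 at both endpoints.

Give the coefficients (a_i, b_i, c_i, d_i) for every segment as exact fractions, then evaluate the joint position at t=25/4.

Δ: Δ0=1, Δ1=-8, Δ2=1/3, Δ3=1, Δ4=2
row 1: diag=6, rhs=-54; c'=1/6, d'=-9
row 2: denom=8−1·1/6=47/6; d'=(50−1·-9)/(47/6)=354/47
row 3: denom=8−3·18/47=322/47; d'=(4−3·354/47)/(322/47)=-19/7
row 4: denom=6−1·47/322=1885/322; d'=(6−1·-19/7)/(1885/322)=2806/1885
back: M4=2806/1885
back: M3=-19/7−47/322·2806/1885=-5526/1885
back: M2=354/47−18/47·-5526/1885=16314/1885
back: M1=-9−1/6·16314/1885=-19684/1885
M: M0=0, M1=-19684/1885, M2=16314/1885, M3=-5526/1885, M4=2806/1885, M5=0
seg 0: a=1, c=M0/2=0, d=(M1−M0)/(6·2)=-4921/5655, b=Δ0−h0·(2M0+M1)/6=25339/5655
seg 1: a=3, c=M1/2=-9842/1885, d=(M2−M1)/(6·1)=17999/5655, b=Δ1−h1·(2M1+M2)/6=-33713/5655
seg 2: a=-5, c=M2/2=8157/1885, d=(M3−M2)/(6·3)=-56/87, b=Δ2−h2·(2M2+M3)/6=-38768/5655
seg 3: a=-4, c=M3/2=-2763/1885, d=(M4−M3)/(6·1)=4166/5655, b=Δ3−h3·(2M3+M4)/6=9778/5655
seg 4: a=-3, c=M4/2=1403/1885, d=(M5−M4)/(6·2)=-1403/11310, b=Δ4−h4·(2M4+M5)/6=5698/5655
t_q=25/4 → seg 3, τ=1/4; S=-4+9778/5655·τ+-2763/1885·τ²+4166/5655·τ³=-220037/60320

  seg 0: a=1 b=25339/5655 c=0 d=-4921/5655
  seg 1: a=3 b=-33713/5655 c=-9842/1885 d=17999/5655
  seg 2: a=-5 b=-38768/5655 c=8157/1885 d=-56/87
  seg 3: a=-4 b=9778/5655 c=-2763/1885 d=4166/5655
  seg 4: a=-3 b=5698/5655 c=1403/1885 d=-1403/11310
S(25/4) = -220037/60320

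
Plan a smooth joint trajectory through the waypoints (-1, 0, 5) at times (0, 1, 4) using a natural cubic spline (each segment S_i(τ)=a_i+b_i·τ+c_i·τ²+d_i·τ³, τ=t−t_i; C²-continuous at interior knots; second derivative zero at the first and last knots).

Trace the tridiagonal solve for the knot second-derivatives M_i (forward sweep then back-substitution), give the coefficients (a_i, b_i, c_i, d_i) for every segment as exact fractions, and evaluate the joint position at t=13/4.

  seg 0: a=-1 b=11/12 c=0 d=1/12
  seg 1: a=0 b=7/6 c=1/4 d=-1/36
S(13/4) = 915/256

Δ: Δ0=1, Δ1=5/3
row 1: diag=8, rhs=4; c'=3/8, d'=1/2
back: M1=1/2
M: M0=0, M1=1/2, M2=0
seg 0: a=-1, c=M0/2=0, d=(M1−M0)/(6·1)=1/12, b=Δ0−h0·(2M0+M1)/6=11/12
seg 1: a=0, c=M1/2=1/4, d=(M2−M1)/(6·3)=-1/36, b=Δ1−h1·(2M1+M2)/6=7/6
t_q=13/4 → seg 1, τ=9/4; S=0+7/6·τ+1/4·τ²+-1/36·τ³=915/256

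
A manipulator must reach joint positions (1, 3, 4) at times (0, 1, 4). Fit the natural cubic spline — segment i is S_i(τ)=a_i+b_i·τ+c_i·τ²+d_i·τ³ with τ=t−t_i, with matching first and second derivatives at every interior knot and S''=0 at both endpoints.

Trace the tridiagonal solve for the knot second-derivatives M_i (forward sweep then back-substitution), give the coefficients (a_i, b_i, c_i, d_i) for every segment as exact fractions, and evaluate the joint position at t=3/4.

  seg 0: a=1 b=53/24 c=0 d=-5/24
  seg 1: a=3 b=19/12 c=-5/8 d=5/72
S(3/4) = 1315/512

Δ: Δ0=2, Δ1=1/3
row 1: diag=8, rhs=-10; c'=3/8, d'=-5/4
back: M1=-5/4
M: M0=0, M1=-5/4, M2=0
seg 0: a=1, c=M0/2=0, d=(M1−M0)/(6·1)=-5/24, b=Δ0−h0·(2M0+M1)/6=53/24
seg 1: a=3, c=M1/2=-5/8, d=(M2−M1)/(6·3)=5/72, b=Δ1−h1·(2M1+M2)/6=19/12
t_q=3/4 → seg 0, τ=3/4; S=1+53/24·τ+0·τ²+-5/24·τ³=1315/512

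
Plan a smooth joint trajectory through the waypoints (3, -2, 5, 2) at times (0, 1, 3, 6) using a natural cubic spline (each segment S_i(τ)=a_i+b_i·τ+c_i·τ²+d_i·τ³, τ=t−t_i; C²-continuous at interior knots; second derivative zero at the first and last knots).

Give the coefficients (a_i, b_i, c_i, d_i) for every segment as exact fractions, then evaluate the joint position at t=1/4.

Δ: Δ0=-5, Δ1=7/2, Δ2=-1
row 1: diag=6, rhs=51; c'=1/3, d'=17/2
row 2: denom=10−2·1/3=28/3; d'=(-27−2·17/2)/(28/3)=-33/7
back: M2=-33/7
back: M1=17/2−1/3·-33/7=141/14
M: M0=0, M1=141/14, M2=-33/7, M3=0
seg 0: a=3, c=M0/2=0, d=(M1−M0)/(6·1)=47/28, b=Δ0−h0·(2M0+M1)/6=-187/28
seg 1: a=-2, c=M1/2=141/28, d=(M2−M1)/(6·2)=-69/56, b=Δ1−h1·(2M1+M2)/6=-23/14
seg 2: a=5, c=M2/2=-33/14, d=(M3−M2)/(6·3)=11/42, b=Δ2−h2·(2M2+M3)/6=26/7
t_q=1/4 → seg 0, τ=1/4; S=3+-187/28·τ+0·τ²+47/28·τ³=2431/1792

  seg 0: a=3 b=-187/28 c=0 d=47/28
  seg 1: a=-2 b=-23/14 c=141/28 d=-69/56
  seg 2: a=5 b=26/7 c=-33/14 d=11/42
S(1/4) = 2431/1792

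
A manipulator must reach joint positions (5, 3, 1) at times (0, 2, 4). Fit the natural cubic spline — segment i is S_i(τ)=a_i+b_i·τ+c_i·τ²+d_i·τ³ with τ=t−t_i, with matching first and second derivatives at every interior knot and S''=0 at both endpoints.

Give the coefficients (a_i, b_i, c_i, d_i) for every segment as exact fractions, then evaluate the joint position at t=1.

Δ: Δ0=-1, Δ1=-1
row 1: diag=8, rhs=0; c'=1/4, d'=0
back: M1=0
M: M0=0, M1=0, M2=0
seg 0: a=5, c=M0/2=0, d=(M1−M0)/(6·2)=0, b=Δ0−h0·(2M0+M1)/6=-1
seg 1: a=3, c=M1/2=0, d=(M2−M1)/(6·2)=0, b=Δ1−h1·(2M1+M2)/6=-1
t_q=1 → seg 0, τ=1; S=5+-1·τ+0·τ²+0·τ³=4

  seg 0: a=5 b=-1 c=0 d=0
  seg 1: a=3 b=-1 c=0 d=0
S(1) = 4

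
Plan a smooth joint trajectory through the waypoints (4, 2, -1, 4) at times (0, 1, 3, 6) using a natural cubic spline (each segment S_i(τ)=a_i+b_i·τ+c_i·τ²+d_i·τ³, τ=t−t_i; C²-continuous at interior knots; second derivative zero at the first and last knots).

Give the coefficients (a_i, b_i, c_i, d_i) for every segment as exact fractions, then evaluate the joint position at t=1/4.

  seg 0: a=4 b=-83/42 c=0 d=-1/42
  seg 1: a=2 b=-43/21 c=-1/14 d=29/168
  seg 2: a=-1 b=-11/42 c=27/28 d=-3/28
S(1/4) = 3141/896

Δ: Δ0=-2, Δ1=-3/2, Δ2=5/3
row 1: diag=6, rhs=3; c'=1/3, d'=1/2
row 2: denom=10−2·1/3=28/3; d'=(19−2·1/2)/(28/3)=27/14
back: M2=27/14
back: M1=1/2−1/3·27/14=-1/7
M: M0=0, M1=-1/7, M2=27/14, M3=0
seg 0: a=4, c=M0/2=0, d=(M1−M0)/(6·1)=-1/42, b=Δ0−h0·(2M0+M1)/6=-83/42
seg 1: a=2, c=M1/2=-1/14, d=(M2−M1)/(6·2)=29/168, b=Δ1−h1·(2M1+M2)/6=-43/21
seg 2: a=-1, c=M2/2=27/28, d=(M3−M2)/(6·3)=-3/28, b=Δ2−h2·(2M2+M3)/6=-11/42
t_q=1/4 → seg 0, τ=1/4; S=4+-83/42·τ+0·τ²+-1/42·τ³=3141/896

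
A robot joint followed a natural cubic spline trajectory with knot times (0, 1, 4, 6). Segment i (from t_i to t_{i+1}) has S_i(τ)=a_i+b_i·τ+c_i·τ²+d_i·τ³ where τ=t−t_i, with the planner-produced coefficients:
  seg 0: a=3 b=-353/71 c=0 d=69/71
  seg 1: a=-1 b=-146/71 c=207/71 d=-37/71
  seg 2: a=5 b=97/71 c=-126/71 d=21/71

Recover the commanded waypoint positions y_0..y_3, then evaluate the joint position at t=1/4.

y_0=3 y_1=-1 y_2=5 y_3=3
S(1/4) = 8053/4544

y_0 = S_0(0) = a_0 = 3
y_1 = S_1(0) = a_1 = -1
y_2 = S_2(0) = a_2 = 5
y_3 = S_2(2) = 3
t_q=1/4 is in segment 0 (τ=1/4); S_0(τ)=8053/4544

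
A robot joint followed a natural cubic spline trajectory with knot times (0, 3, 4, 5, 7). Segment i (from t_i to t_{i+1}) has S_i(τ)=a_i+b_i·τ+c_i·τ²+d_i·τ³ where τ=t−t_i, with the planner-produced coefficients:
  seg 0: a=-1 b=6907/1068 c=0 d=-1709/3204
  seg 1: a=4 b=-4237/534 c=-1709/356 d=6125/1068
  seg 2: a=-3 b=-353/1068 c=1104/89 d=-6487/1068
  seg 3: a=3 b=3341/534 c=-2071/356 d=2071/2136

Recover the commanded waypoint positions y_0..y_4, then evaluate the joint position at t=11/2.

y_0 = S_0(0) = a_0 = -1
y_1 = S_1(0) = a_1 = 4
y_2 = S_2(0) = a_2 = -3
y_3 = S_3(0) = a_3 = 3
y_4 = S_3(2) = 0
t_q=11/2 is in segment 3 (τ=1/2); S_3(τ)=27313/5696

y_0=-1 y_1=4 y_2=-3 y_3=3 y_4=0
S(11/2) = 27313/5696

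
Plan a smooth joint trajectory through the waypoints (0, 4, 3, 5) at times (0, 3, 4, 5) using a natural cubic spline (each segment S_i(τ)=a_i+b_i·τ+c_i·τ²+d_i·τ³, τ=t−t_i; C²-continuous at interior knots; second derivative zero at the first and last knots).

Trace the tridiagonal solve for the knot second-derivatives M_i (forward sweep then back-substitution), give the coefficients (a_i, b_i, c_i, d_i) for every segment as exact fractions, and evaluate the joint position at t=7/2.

Δ: Δ0=4/3, Δ1=-1, Δ2=2
row 1: diag=8, rhs=-14; c'=1/8, d'=-7/4
row 2: denom=4−1·1/8=31/8; d'=(18−1·-7/4)/(31/8)=158/31
back: M2=158/31
back: M1=-7/4−1/8·158/31=-74/31
M: M0=0, M1=-74/31, M2=158/31, M3=0
seg 0: a=0, c=M0/2=0, d=(M1−M0)/(6·3)=-37/279, b=Δ0−h0·(2M0+M1)/6=235/93
seg 1: a=4, c=M1/2=-37/31, d=(M2−M1)/(6·1)=116/93, b=Δ1−h1·(2M1+M2)/6=-98/93
seg 2: a=3, c=M2/2=79/31, d=(M3−M2)/(6·1)=-79/93, b=Δ2−h2·(2M2+M3)/6=28/93
t_q=7/2 → seg 1, τ=1/2; S=4+-98/93·τ+-37/31·τ²+116/93·τ³=413/124

  seg 0: a=0 b=235/93 c=0 d=-37/279
  seg 1: a=4 b=-98/93 c=-37/31 d=116/93
  seg 2: a=3 b=28/93 c=79/31 d=-79/93
S(7/2) = 413/124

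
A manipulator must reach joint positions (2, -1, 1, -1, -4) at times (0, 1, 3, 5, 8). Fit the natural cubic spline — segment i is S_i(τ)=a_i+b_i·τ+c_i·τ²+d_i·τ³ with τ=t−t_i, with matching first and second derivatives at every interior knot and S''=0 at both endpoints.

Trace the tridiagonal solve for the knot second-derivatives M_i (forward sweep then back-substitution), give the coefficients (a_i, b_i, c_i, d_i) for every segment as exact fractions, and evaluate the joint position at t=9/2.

Δ: Δ0=-3, Δ1=1, Δ2=-1, Δ3=-1
row 1: diag=6, rhs=24; c'=1/3, d'=4
row 2: denom=8−2·1/3=22/3; d'=(-12−2·4)/(22/3)=-30/11
row 3: denom=10−2·3/11=104/11; d'=(0−2·-30/11)/(104/11)=15/26
back: M3=15/26
back: M2=-30/11−3/11·15/26=-75/26
back: M1=4−1/3·-75/26=129/26
M: M0=0, M1=129/26, M2=-75/26, M3=15/26, M4=0
seg 0: a=2, c=M0/2=0, d=(M1−M0)/(6·1)=43/52, b=Δ0−h0·(2M0+M1)/6=-199/52
seg 1: a=-1, c=M1/2=129/52, d=(M2−M1)/(6·2)=-17/26, b=Δ1−h1·(2M1+M2)/6=-35/26
seg 2: a=1, c=M2/2=-75/52, d=(M3−M2)/(6·2)=15/52, b=Δ2−h2·(2M2+M3)/6=19/26
seg 3: a=-1, c=M3/2=15/52, d=(M4−M3)/(6·3)=-5/156, b=Δ3−h3·(2M3+M4)/6=-41/26
t_q=9/2 → seg 2, τ=3/2; S=1+19/26·τ+-75/52·τ²+15/52·τ³=-73/416

  seg 0: a=2 b=-199/52 c=0 d=43/52
  seg 1: a=-1 b=-35/26 c=129/52 d=-17/26
  seg 2: a=1 b=19/26 c=-75/52 d=15/52
  seg 3: a=-1 b=-41/26 c=15/52 d=-5/156
S(9/2) = -73/416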